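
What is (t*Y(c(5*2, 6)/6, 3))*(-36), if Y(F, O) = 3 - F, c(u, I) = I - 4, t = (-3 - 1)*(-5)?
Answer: -1920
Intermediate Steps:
t = 20 (t = -4*(-5) = 20)
c(u, I) = -4 + I
(t*Y(c(5*2, 6)/6, 3))*(-36) = (20*(3 - (-4 + 6)/6))*(-36) = (20*(3 - 2/6))*(-36) = (20*(3 - 1*⅓))*(-36) = (20*(3 - ⅓))*(-36) = (20*(8/3))*(-36) = (160/3)*(-36) = -1920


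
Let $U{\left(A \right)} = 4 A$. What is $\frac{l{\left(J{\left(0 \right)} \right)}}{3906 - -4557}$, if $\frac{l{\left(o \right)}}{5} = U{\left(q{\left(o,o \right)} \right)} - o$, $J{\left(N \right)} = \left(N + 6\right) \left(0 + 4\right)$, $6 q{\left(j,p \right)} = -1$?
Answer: $- \frac{370}{25389} \approx -0.014573$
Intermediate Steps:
$q{\left(j,p \right)} = - \frac{1}{6}$ ($q{\left(j,p \right)} = \frac{1}{6} \left(-1\right) = - \frac{1}{6}$)
$J{\left(N \right)} = 24 + 4 N$ ($J{\left(N \right)} = \left(6 + N\right) 4 = 24 + 4 N$)
$l{\left(o \right)} = - \frac{10}{3} - 5 o$ ($l{\left(o \right)} = 5 \left(4 \left(- \frac{1}{6}\right) - o\right) = 5 \left(- \frac{2}{3} - o\right) = - \frac{10}{3} - 5 o$)
$\frac{l{\left(J{\left(0 \right)} \right)}}{3906 - -4557} = \frac{- \frac{10}{3} - 5 \left(24 + 4 \cdot 0\right)}{3906 - -4557} = \frac{- \frac{10}{3} - 5 \left(24 + 0\right)}{3906 + 4557} = \frac{- \frac{10}{3} - 120}{8463} = \left(- \frac{10}{3} - 120\right) \frac{1}{8463} = \left(- \frac{370}{3}\right) \frac{1}{8463} = - \frac{370}{25389}$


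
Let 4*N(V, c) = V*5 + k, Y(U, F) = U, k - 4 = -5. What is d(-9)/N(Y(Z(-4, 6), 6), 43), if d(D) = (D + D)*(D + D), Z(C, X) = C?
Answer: -432/7 ≈ -61.714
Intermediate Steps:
k = -1 (k = 4 - 5 = -1)
N(V, c) = -1/4 + 5*V/4 (N(V, c) = (V*5 - 1)/4 = (5*V - 1)/4 = (-1 + 5*V)/4 = -1/4 + 5*V/4)
d(D) = 4*D**2 (d(D) = (2*D)*(2*D) = 4*D**2)
d(-9)/N(Y(Z(-4, 6), 6), 43) = (4*(-9)**2)/(-1/4 + (5/4)*(-4)) = (4*81)/(-1/4 - 5) = 324/(-21/4) = 324*(-4/21) = -432/7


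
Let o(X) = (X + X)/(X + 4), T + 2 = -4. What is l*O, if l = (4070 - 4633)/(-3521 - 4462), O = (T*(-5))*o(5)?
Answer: 56300/23949 ≈ 2.3508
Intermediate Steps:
T = -6 (T = -2 - 4 = -6)
o(X) = 2*X/(4 + X) (o(X) = (2*X)/(4 + X) = 2*X/(4 + X))
O = 100/3 (O = (-6*(-5))*(2*5/(4 + 5)) = 30*(2*5/9) = 30*(2*5*(⅑)) = 30*(10/9) = 100/3 ≈ 33.333)
l = 563/7983 (l = -563/(-7983) = -563*(-1/7983) = 563/7983 ≈ 0.070525)
l*O = (563/7983)*(100/3) = 56300/23949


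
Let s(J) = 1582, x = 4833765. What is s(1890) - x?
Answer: -4832183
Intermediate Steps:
s(1890) - x = 1582 - 1*4833765 = 1582 - 4833765 = -4832183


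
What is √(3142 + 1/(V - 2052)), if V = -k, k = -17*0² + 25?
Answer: √13554362841/2077 ≈ 56.054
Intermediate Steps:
k = 25 (k = -17*0 + 25 = 0 + 25 = 25)
V = -25 (V = -1*25 = -25)
√(3142 + 1/(V - 2052)) = √(3142 + 1/(-25 - 2052)) = √(3142 + 1/(-2077)) = √(3142 - 1/2077) = √(6525933/2077) = √13554362841/2077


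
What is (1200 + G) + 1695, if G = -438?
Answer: 2457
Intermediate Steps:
(1200 + G) + 1695 = (1200 - 438) + 1695 = 762 + 1695 = 2457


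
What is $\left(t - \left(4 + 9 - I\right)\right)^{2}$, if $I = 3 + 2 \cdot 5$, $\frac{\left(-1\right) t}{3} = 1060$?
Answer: $10112400$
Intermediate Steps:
$t = -3180$ ($t = \left(-3\right) 1060 = -3180$)
$I = 13$ ($I = 3 + 10 = 13$)
$\left(t - \left(4 + 9 - I\right)\right)^{2} = \left(-3180 + \left(13 - \left(4 + 9 \cdot 1\right)\right)\right)^{2} = \left(-3180 + \left(13 - \left(4 + 9\right)\right)\right)^{2} = \left(-3180 + \left(13 - 13\right)\right)^{2} = \left(-3180 + 0\right)^{2} = \left(-3180\right)^{2} = 10112400$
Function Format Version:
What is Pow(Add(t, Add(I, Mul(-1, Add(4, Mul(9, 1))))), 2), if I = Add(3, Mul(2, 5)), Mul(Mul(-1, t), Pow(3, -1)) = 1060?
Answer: 10112400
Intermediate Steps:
t = -3180 (t = Mul(-3, 1060) = -3180)
I = 13 (I = Add(3, 10) = 13)
Pow(Add(t, Add(I, Mul(-1, Add(4, Mul(9, 1))))), 2) = Pow(Add(-3180, Add(13, Mul(-1, Add(4, Mul(9, 1))))), 2) = Pow(Add(-3180, Add(13, Mul(-1, Add(4, 9)))), 2) = Pow(Add(-3180, Add(13, Mul(-1, 13))), 2) = Pow(Add(-3180, Add(13, -13)), 2) = Pow(Add(-3180, 0), 2) = Pow(-3180, 2) = 10112400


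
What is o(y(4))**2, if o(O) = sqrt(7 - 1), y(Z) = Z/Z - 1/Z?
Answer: 6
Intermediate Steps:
y(Z) = 1 - 1/Z
o(O) = sqrt(6)
o(y(4))**2 = (sqrt(6))**2 = 6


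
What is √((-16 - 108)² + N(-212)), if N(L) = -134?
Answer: √15242 ≈ 123.46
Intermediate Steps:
√((-16 - 108)² + N(-212)) = √((-16 - 108)² - 134) = √((-124)² - 134) = √(15376 - 134) = √15242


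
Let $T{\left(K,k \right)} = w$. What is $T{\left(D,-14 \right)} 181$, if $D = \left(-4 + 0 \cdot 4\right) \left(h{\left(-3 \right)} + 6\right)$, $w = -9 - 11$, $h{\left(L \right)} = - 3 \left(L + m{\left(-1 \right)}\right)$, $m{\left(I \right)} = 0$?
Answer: $-3620$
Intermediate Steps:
$h{\left(L \right)} = - 3 L$ ($h{\left(L \right)} = - 3 \left(L + 0\right) = - 3 L$)
$w = -20$ ($w = -9 - 11 = -20$)
$D = -60$ ($D = \left(-4 + 0 \cdot 4\right) \left(\left(-3\right) \left(-3\right) + 6\right) = \left(-4 + 0\right) \left(9 + 6\right) = \left(-4\right) 15 = -60$)
$T{\left(K,k \right)} = -20$
$T{\left(D,-14 \right)} 181 = \left(-20\right) 181 = -3620$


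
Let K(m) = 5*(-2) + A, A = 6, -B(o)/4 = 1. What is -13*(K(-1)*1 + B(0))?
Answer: 104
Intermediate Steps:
B(o) = -4 (B(o) = -4*1 = -4)
K(m) = -4 (K(m) = 5*(-2) + 6 = -10 + 6 = -4)
-13*(K(-1)*1 + B(0)) = -13*(-4*1 - 4) = -13*(-4 - 4) = -13*(-8) = 104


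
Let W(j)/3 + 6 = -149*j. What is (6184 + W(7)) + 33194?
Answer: 36231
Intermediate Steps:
W(j) = -18 - 447*j (W(j) = -18 + 3*(-149*j) = -18 - 447*j)
(6184 + W(7)) + 33194 = (6184 + (-18 - 447*7)) + 33194 = (6184 + (-18 - 3129)) + 33194 = (6184 - 3147) + 33194 = 3037 + 33194 = 36231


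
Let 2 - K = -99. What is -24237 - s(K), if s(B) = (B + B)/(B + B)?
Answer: -24238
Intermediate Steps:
K = 101 (K = 2 - 1*(-99) = 2 + 99 = 101)
s(B) = 1 (s(B) = (2*B)/((2*B)) = (2*B)*(1/(2*B)) = 1)
-24237 - s(K) = -24237 - 1*1 = -24237 - 1 = -24238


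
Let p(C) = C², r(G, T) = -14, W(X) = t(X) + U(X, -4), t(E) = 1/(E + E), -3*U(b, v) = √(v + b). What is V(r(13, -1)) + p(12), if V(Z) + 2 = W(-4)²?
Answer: 81289/576 + I*√2/6 ≈ 141.13 + 0.2357*I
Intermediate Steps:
U(b, v) = -√(b + v)/3 (U(b, v) = -√(v + b)/3 = -√(b + v)/3)
t(E) = 1/(2*E)
W(X) = 1/(2*X) - √(-4 + X)/3 (W(X) = 1/(2*X) - √(X - 4)/3 = 1/(2*X) - √(-4 + X)/3)
V(Z) = -2 + (-⅛ - 2*I*√2/3)² (V(Z) = -2 + ((½)/(-4) - √(-4 - 4)/3)² = -2 + ((½)*(-¼) - 2*I*√2/3)² = -2 + (-⅛ - 2*I*√2/3)²)
V(r(13, -1)) + p(12) = (-1655/576 + I*√2/6) + 12² = (-1655/576 + I*√2/6) + 144 = 81289/576 + I*√2/6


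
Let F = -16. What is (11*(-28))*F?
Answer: 4928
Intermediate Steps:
(11*(-28))*F = (11*(-28))*(-16) = -308*(-16) = 4928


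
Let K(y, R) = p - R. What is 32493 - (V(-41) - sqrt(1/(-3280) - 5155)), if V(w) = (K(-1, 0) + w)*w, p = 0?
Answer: 30812 + I*sqrt(3466222205)/820 ≈ 30812.0 + 71.798*I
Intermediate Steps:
K(y, R) = -R (K(y, R) = 0 - R = -R)
V(w) = w**2 (V(w) = (-1*0 + w)*w = (0 + w)*w = w*w = w**2)
32493 - (V(-41) - sqrt(1/(-3280) - 5155)) = 32493 - ((-41)**2 - sqrt(1/(-3280) - 5155)) = 32493 - (1681 - sqrt(-1/3280 - 5155)) = 32493 - (1681 - sqrt(-16908401/3280)) = 32493 - (1681 - I*sqrt(3466222205)/820) = 32493 + (-1681 + I*sqrt(3466222205)/820) = 30812 + I*sqrt(3466222205)/820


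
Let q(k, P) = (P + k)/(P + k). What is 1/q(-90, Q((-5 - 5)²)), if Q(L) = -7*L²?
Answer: 1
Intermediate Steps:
q(k, P) = 1
1/q(-90, Q((-5 - 5)²)) = 1/1 = 1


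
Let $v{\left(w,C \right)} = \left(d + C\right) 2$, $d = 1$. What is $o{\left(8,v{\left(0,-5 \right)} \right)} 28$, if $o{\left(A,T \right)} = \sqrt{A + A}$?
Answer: $112$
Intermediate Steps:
$v{\left(w,C \right)} = 2 + 2 C$ ($v{\left(w,C \right)} = \left(1 + C\right) 2 = 2 + 2 C$)
$o{\left(A,T \right)} = \sqrt{2} \sqrt{A}$ ($o{\left(A,T \right)} = \sqrt{2 A} = \sqrt{2} \sqrt{A}$)
$o{\left(8,v{\left(0,-5 \right)} \right)} 28 = \sqrt{2} \sqrt{8} \cdot 28 = \sqrt{2} \cdot 2 \sqrt{2} \cdot 28 = 4 \cdot 28 = 112$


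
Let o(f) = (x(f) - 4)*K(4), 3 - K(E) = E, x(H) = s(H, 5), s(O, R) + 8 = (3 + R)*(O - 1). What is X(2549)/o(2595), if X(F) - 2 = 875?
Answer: -877/20740 ≈ -0.042285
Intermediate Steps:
s(O, R) = -8 + (-1 + O)*(3 + R) (s(O, R) = -8 + (3 + R)*(O - 1) = -8 + (3 + R)*(-1 + O) = -8 + (-1 + O)*(3 + R))
x(H) = -16 + 8*H (x(H) = -11 - 1*5 + 3*H + H*5 = -11 - 5 + 3*H + 5*H = -16 + 8*H)
K(E) = 3 - E
X(F) = 877 (X(F) = 2 + 875 = 877)
o(f) = 20 - 8*f (o(f) = ((-16 + 8*f) - 4)*(3 - 1*4) = (-20 + 8*f)*(3 - 4) = (-20 + 8*f)*(-1) = 20 - 8*f)
X(2549)/o(2595) = 877/(20 - 8*2595) = 877/(20 - 20760) = 877/(-20740) = 877*(-1/20740) = -877/20740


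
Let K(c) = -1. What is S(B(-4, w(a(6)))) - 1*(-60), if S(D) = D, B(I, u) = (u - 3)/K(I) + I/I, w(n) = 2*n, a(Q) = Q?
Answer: 52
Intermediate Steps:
B(I, u) = 4 - u (B(I, u) = (u - 3)/(-1) + I/I = (-3 + u)*(-1) + 1 = (3 - u) + 1 = 4 - u)
S(B(-4, w(a(6)))) - 1*(-60) = (4 - 2*6) - 1*(-60) = (4 - 1*12) + 60 = (4 - 12) + 60 = -8 + 60 = 52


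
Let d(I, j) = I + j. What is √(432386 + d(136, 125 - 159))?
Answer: 2*√108122 ≈ 657.64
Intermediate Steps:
√(432386 + d(136, 125 - 159)) = √(432386 + (136 + (125 - 159))) = √(432386 + (136 - 34)) = √(432386 + 102) = √432488 = 2*√108122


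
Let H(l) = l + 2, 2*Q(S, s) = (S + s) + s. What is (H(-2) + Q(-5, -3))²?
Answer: 121/4 ≈ 30.250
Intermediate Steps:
Q(S, s) = s + S/2 (Q(S, s) = ((S + s) + s)/2 = (S + 2*s)/2 = s + S/2)
H(l) = 2 + l
(H(-2) + Q(-5, -3))² = ((2 - 2) + (-3 + (½)*(-5)))² = (0 + (-3 - 5/2))² = (0 - 11/2)² = (-11/2)² = 121/4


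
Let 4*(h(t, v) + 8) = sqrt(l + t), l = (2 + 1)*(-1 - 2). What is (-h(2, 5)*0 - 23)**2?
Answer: 529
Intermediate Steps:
l = -9 (l = 3*(-3) = -9)
h(t, v) = -8 + sqrt(-9 + t)/4
(-h(2, 5)*0 - 23)**2 = (-(-8 + sqrt(-9 + 2)/4)*0 - 23)**2 = (-(-8 + sqrt(-7)/4)*0 - 23)**2 = (-(-8 + (I*sqrt(7))/4)*0 - 23)**2 = (-(-8 + I*sqrt(7)/4)*0 - 23)**2 = ((8 - I*sqrt(7)/4)*0 - 23)**2 = (0 - 23)**2 = (-23)**2 = 529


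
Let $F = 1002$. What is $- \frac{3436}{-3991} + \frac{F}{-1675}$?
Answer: $\frac{1756318}{6684925} \approx 0.26273$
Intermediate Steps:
$- \frac{3436}{-3991} + \frac{F}{-1675} = - \frac{3436}{-3991} + \frac{1002}{-1675} = \left(-3436\right) \left(- \frac{1}{3991}\right) + 1002 \left(- \frac{1}{1675}\right) = \frac{3436}{3991} - \frac{1002}{1675} = \frac{1756318}{6684925}$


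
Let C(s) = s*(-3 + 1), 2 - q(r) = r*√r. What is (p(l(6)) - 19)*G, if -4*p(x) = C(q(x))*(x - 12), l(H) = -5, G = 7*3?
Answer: -756 - 1785*I*√5/2 ≈ -756.0 - 1995.7*I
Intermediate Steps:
G = 21
q(r) = 2 - r^(3/2) (q(r) = 2 - r*√r = 2 - r^(3/2))
C(s) = -2*s (C(s) = s*(-2) = -2*s)
p(x) = -(-12 + x)*(-4 + 2*x^(3/2))/4 (p(x) = -(-2*(2 - x^(3/2)))*(x - 12)/4 = -(-4 + 2*x^(3/2))*(-12 + x)/4 = -(-12 + x)*(-4 + 2*x^(3/2))/4)
(p(l(6)) - 19)*G = (-(-12 - 5)*(-2 + (-5)^(3/2))/2 - 19)*21 = (-½*(-17)*(-2 - 5*I*√5) - 19)*21 = ((-17 - 85*I*√5/2) - 19)*21 = (-36 - 85*I*√5/2)*21 = -756 - 1785*I*√5/2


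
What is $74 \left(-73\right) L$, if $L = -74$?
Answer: $399748$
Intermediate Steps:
$74 \left(-73\right) L = 74 \left(-73\right) \left(-74\right) = \left(-5402\right) \left(-74\right) = 399748$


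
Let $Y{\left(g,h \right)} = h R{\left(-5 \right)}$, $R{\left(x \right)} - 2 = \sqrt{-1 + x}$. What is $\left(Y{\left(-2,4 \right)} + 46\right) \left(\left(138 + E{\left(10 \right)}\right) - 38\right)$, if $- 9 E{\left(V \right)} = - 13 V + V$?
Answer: $6120 + \frac{1360 i \sqrt{6}}{3} \approx 6120.0 + 1110.4 i$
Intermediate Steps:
$E{\left(V \right)} = \frac{4 V}{3}$ ($E{\left(V \right)} = - \frac{- 13 V + V}{9} = - \frac{\left(-12\right) V}{9} = \frac{4 V}{3}$)
$R{\left(x \right)} = 2 + \sqrt{-1 + x}$
$Y{\left(g,h \right)} = h \left(2 + i \sqrt{6}\right)$ ($Y{\left(g,h \right)} = h \left(2 + \sqrt{-1 - 5}\right) = h \left(2 + \sqrt{-6}\right) = h \left(2 + i \sqrt{6}\right)$)
$\left(Y{\left(-2,4 \right)} + 46\right) \left(\left(138 + E{\left(10 \right)}\right) - 38\right) = \left(4 \left(2 + i \sqrt{6}\right) + 46\right) \left(\left(138 + \frac{4}{3} \cdot 10\right) - 38\right) = \left(\left(8 + 4 i \sqrt{6}\right) + 46\right) \left(\left(138 + \frac{40}{3}\right) - 38\right) = \left(54 + 4 i \sqrt{6}\right) \left(\frac{454}{3} - 38\right) = \left(54 + 4 i \sqrt{6}\right) \frac{340}{3} = 6120 + \frac{1360 i \sqrt{6}}{3}$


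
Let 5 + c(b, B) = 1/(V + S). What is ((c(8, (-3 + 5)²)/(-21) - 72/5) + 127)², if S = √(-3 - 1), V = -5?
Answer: 118072642589/9272025 + 458156*I/618135 ≈ 12734.0 + 0.74119*I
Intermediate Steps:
S = 2*I (S = √(-4) = 2*I ≈ 2.0*I)
c(b, B) = -5 + (-5 - 2*I)/29 (c(b, B) = -5 + 1/(-5 + 2*I) = -5 + (-5 - 2*I)/29)
((c(8, (-3 + 5)²)/(-21) - 72/5) + 127)² = (((-150/29 - 2*I/29)/(-21) - 72/5) + 127)² = (((-150/29 - 2*I/29)*(-1/21) - 72*⅕) + 127)² = (((50/203 + 2*I/609) - 72/5) + 127)² = ((-14366/1015 + 2*I/609) + 127)² = (114539/1015 + 2*I/609)²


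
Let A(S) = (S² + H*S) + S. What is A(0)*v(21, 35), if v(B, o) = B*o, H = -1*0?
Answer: 0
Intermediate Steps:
H = 0
A(S) = S + S² (A(S) = (S² + 0*S) + S = (S² + 0) + S = S² + S = S + S²)
A(0)*v(21, 35) = (0*(1 + 0))*(21*35) = (0*1)*735 = 0*735 = 0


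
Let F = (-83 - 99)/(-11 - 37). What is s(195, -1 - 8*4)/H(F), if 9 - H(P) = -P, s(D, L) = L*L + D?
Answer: 30816/307 ≈ 100.38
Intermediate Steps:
s(D, L) = D + L² (s(D, L) = L² + D = D + L²)
F = 91/24 (F = -182/(-48) = -182*(-1/48) = 91/24 ≈ 3.7917)
H(P) = 9 + P (H(P) = 9 - (-1)*P = 9 + P)
s(195, -1 - 8*4)/H(F) = (195 + (-1 - 8*4)²)/(9 + 91/24) = (195 + (-1 - 32)²)/(307/24) = (195 + (-33)²)*(24/307) = (195 + 1089)*(24/307) = 1284*(24/307) = 30816/307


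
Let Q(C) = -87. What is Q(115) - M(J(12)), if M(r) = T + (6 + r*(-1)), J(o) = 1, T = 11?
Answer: -103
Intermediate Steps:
M(r) = 17 - r (M(r) = 11 + (6 + r*(-1)) = 11 + (6 - r) = 17 - r)
Q(115) - M(J(12)) = -87 - (17 - 1*1) = -87 - (17 - 1) = -87 - 1*16 = -87 - 16 = -103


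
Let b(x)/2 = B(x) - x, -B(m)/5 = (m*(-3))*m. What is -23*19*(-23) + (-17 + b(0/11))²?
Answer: 10340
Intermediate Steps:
B(m) = 15*m² (B(m) = -5*m*(-3)*m = -5*(-3*m)*m = -(-15)*m² = 15*m²)
b(x) = -2*x + 30*x² (b(x) = 2*(15*x² - x) = 2*(-x + 15*x²) = -2*x + 30*x²)
-23*19*(-23) + (-17 + b(0/11))² = -23*19*(-23) + (-17 + 2*(0/11)*(-1 + 15*(0/11)))² = -437*(-23) + (-17 + 2*(0*(1/11))*(-1 + 15*(0*(1/11))))² = 10051 + (-17 + 2*0*(-1 + 15*0))² = 10051 + (-17 + 2*0*(-1 + 0))² = 10051 + (-17 + 2*0*(-1))² = 10051 + (-17 + 0)² = 10051 + (-17)² = 10051 + 289 = 10340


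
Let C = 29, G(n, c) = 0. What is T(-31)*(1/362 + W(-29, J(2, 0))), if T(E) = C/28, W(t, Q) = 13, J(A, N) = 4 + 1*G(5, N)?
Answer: 136503/10136 ≈ 13.467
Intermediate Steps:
J(A, N) = 4 (J(A, N) = 4 + 1*0 = 4 + 0 = 4)
T(E) = 29/28
T(-31)*(1/362 + W(-29, J(2, 0))) = 29*(1/362 + 13)/28 = (29/28)*(4707/362) = 136503/10136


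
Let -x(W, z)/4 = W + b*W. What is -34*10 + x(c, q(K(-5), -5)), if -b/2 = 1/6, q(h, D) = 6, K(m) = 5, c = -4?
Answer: -988/3 ≈ -329.33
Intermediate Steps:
b = -⅓ (b = -2/6 = -2*⅙ = -⅓ ≈ -0.33333)
x(W, z) = -8*W/3 (x(W, z) = -4*(W - W/3) = -8*W/3)
-34*10 + x(c, q(K(-5), -5)) = -34*10 - 8/3*(-4) = -340 + 32/3 = -988/3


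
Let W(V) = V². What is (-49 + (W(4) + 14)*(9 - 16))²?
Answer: 67081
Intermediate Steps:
(-49 + (W(4) + 14)*(9 - 16))² = (-49 + (4² + 14)*(9 - 16))² = (-49 + (16 + 14)*(-7))² = (-49 + 30*(-7))² = (-49 - 210)² = (-259)² = 67081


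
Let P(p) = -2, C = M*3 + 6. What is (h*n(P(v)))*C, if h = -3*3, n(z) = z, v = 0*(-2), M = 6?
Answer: 432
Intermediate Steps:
v = 0
C = 24 (C = 6*3 + 6 = 18 + 6 = 24)
h = -9
(h*n(P(v)))*C = -9*(-2)*24 = 18*24 = 432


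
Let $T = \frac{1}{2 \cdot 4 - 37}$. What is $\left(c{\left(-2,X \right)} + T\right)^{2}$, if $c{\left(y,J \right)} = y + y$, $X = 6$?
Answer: $\frac{13689}{841} \approx 16.277$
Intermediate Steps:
$T = - \frac{1}{29}$ ($T = \frac{1}{8 - 37} = \frac{1}{-29} = - \frac{1}{29} \approx -0.034483$)
$c{\left(y,J \right)} = 2 y$
$\left(c{\left(-2,X \right)} + T\right)^{2} = \left(2 \left(-2\right) - \frac{1}{29}\right)^{2} = \left(-4 - \frac{1}{29}\right)^{2} = \left(- \frac{117}{29}\right)^{2} = \frac{13689}{841}$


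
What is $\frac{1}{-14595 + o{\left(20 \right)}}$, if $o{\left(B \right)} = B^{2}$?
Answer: $- \frac{1}{14195} \approx -7.0447 \cdot 10^{-5}$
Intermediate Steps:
$\frac{1}{-14595 + o{\left(20 \right)}} = \frac{1}{-14595 + 20^{2}} = \frac{1}{-14595 + 400} = \frac{1}{-14195} = - \frac{1}{14195}$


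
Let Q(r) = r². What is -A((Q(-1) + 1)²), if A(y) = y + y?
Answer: -8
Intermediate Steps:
A(y) = 2*y
-A((Q(-1) + 1)²) = -2*((-1)² + 1)² = -2*(1 + 1)² = -2*2² = -2*4 = -1*8 = -8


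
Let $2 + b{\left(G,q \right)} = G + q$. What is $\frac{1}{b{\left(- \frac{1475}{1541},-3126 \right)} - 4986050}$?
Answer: $- \frac{1541}{7688324773} \approx -2.0043 \cdot 10^{-7}$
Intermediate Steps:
$b{\left(G,q \right)} = -2 + G + q$ ($b{\left(G,q \right)} = -2 + \left(G + q\right) = -2 + G + q$)
$\frac{1}{b{\left(- \frac{1475}{1541},-3126 \right)} - 4986050} = \frac{1}{\left(-2 - \frac{1475}{1541} - 3126\right) - 4986050} = \frac{1}{- \frac{4821723}{1541} - 4986050} = \frac{1}{- \frac{7688324773}{1541}} = - \frac{1541}{7688324773}$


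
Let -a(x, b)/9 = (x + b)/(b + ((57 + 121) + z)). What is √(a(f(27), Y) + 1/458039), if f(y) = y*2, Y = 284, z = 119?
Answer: I*√370800299869163563/266120659 ≈ 2.2882*I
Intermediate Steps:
f(y) = 2*y
a(x, b) = -9*(b + x)/(297 + b) (a(x, b) = -9*(x + b)/(b + ((57 + 121) + 119)) = -9*(b + x)/(b + (178 + 119)) = -9*(b + x)/(b + 297) = -9*(b + x)/(297 + b))
√(a(f(27), Y) + 1/458039) = √(9*(-1*284 - 2*27)/(297 + 284) + 1/458039) = √(9*(-284 - 1*54)/581 + 1/458039) = √(9*(1/581)*(-284 - 54) + 1/458039) = √(9*(1/581)*(-338) + 1/458039) = √(-3042/581 + 1/458039) = √(-1393354057/266120659) = I*√370800299869163563/266120659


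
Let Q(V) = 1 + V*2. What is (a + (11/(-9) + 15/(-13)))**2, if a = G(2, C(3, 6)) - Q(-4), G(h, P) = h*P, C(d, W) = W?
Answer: 3783025/13689 ≈ 276.35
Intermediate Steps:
G(h, P) = P*h
Q(V) = 1 + 2*V
a = 19 (a = 6*2 - (1 + 2*(-4)) = 12 - (1 - 8) = 12 - 1*(-7) = 12 + 7 = 19)
(a + (11/(-9) + 15/(-13)))**2 = (19 + (11/(-9) + 15/(-13)))**2 = (19 + (11*(-1/9) + 15*(-1/13)))**2 = (19 + (-11/9 - 15/13))**2 = (19 - 278/117)**2 = (1945/117)**2 = 3783025/13689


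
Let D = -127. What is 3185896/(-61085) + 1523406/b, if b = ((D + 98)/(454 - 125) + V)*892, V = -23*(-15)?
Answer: -145931221053821/3091529931160 ≈ -47.204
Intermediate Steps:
V = 345
b = 101220592/329 (b = ((-127 + 98)/(454 - 125) + 345)*892 = (-29/329 + 345)*892 = (113476/329)*892 = 101220592/329 ≈ 3.0766e+5)
3185896/(-61085) + 1523406/b = 3185896/(-61085) + 1523406/(101220592/329) = 3185896*(-1/61085) + 1523406*(329/101220592) = -3185896/61085 + 250600287/50610296 = -145931221053821/3091529931160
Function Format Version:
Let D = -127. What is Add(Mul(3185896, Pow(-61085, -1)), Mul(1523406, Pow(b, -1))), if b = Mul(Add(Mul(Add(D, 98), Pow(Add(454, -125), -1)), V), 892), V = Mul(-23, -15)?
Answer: Rational(-145931221053821, 3091529931160) ≈ -47.204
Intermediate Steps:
V = 345
b = Rational(101220592, 329) (b = Mul(Add(Mul(Add(-127, 98), Pow(Add(454, -125), -1)), 345), 892) = Mul(Add(Mul(-29, Pow(329, -1)), 345), 892) = Mul(Add(Mul(-29, Rational(1, 329)), 345), 892) = Mul(Add(Rational(-29, 329), 345), 892) = Mul(Rational(113476, 329), 892) = Rational(101220592, 329) ≈ 3.0766e+5)
Add(Mul(3185896, Pow(-61085, -1)), Mul(1523406, Pow(b, -1))) = Add(Mul(3185896, Pow(-61085, -1)), Mul(1523406, Pow(Rational(101220592, 329), -1))) = Add(Mul(3185896, Rational(-1, 61085)), Mul(1523406, Rational(329, 101220592))) = Add(Rational(-3185896, 61085), Rational(250600287, 50610296)) = Rational(-145931221053821, 3091529931160)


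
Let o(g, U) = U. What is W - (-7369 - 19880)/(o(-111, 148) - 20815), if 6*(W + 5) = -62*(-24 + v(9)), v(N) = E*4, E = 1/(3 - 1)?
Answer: 4567714/20667 ≈ 221.01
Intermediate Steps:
E = 1/2 ≈ 0.50000
v(N) = 2 (v(N) = (1/2)*4 = 2)
W = 667/3 (W = -5 + (-62*(-24 + 2))/6 = -5 + (-62*(-22))/6 = -5 + (1/6)*1364 = -5 + 682/3 = 667/3 ≈ 222.33)
W - (-7369 - 19880)/(o(-111, 148) - 20815) = 667/3 - (-7369 - 19880)/(148 - 20815) = 667/3 - (-27249)/(-20667) = 667/3 - (-27249)*(-1)/20667 = 667/3 - 1*9083/6889 = 667/3 - 9083/6889 = 4567714/20667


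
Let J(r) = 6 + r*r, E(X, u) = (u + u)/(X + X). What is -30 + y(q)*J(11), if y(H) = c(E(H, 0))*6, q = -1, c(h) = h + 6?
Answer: 4542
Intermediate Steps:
E(X, u) = u/X (E(X, u) = (2*u)/((2*X)) = (2*u)*(1/(2*X)) = u/X)
J(r) = 6 + r²
c(h) = 6 + h
y(H) = 36 (y(H) = (6 + 0/H)*6 = (6 + 0)*6 = 6*6 = 36)
-30 + y(q)*J(11) = -30 + 36*(6 + 11²) = -30 + 36*(6 + 121) = -30 + 36*127 = -30 + 4572 = 4542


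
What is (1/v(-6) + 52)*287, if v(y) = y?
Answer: 89257/6 ≈ 14876.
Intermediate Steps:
(1/v(-6) + 52)*287 = (1/(-6) + 52)*287 = (-⅙ + 52)*287 = (311/6)*287 = 89257/6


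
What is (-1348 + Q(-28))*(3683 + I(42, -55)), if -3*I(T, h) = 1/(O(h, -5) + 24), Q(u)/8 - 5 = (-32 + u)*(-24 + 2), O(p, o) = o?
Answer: 647424120/19 ≈ 3.4075e+7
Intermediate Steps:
Q(u) = 5672 - 176*u (Q(u) = 40 + 8*((-32 + u)*(-24 + 2)) = 40 + 8*((-32 + u)*(-22)) = 40 + 8*(704 - 22*u) = 40 + (5632 - 176*u) = 5672 - 176*u)
I(T, h) = -1/57 (I(T, h) = -1/(3*(-5 + 24)) = -⅓/19 = -⅓*1/19 = -1/57)
(-1348 + Q(-28))*(3683 + I(42, -55)) = (-1348 + (5672 - 176*(-28)))*(3683 - 1/57) = (-1348 + (5672 + 4928))*(209930/57) = (-1348 + 10600)*(209930/57) = 9252*(209930/57) = 647424120/19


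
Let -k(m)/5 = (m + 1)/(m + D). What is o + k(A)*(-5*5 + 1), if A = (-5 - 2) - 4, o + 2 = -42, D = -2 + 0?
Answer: 628/13 ≈ 48.308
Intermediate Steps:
D = -2
o = -44 (o = -2 - 42 = -44)
A = -11 (A = -7 - 4 = -11)
k(m) = -5*(1 + m)/(-2 + m) (k(m) = -5*(m + 1)/(m - 2) = -5*(1 + m)/(-2 + m))
o + k(A)*(-5*5 + 1) = -44 + (5*(-1 - 1*(-11))/(-2 - 11))*(-5*5 + 1) = -44 + (5*(-1 + 11)/(-13))*(-25 + 1) = -44 + (5*(-1/13)*10)*(-24) = -44 - 50/13*(-24) = -44 + 1200/13 = 628/13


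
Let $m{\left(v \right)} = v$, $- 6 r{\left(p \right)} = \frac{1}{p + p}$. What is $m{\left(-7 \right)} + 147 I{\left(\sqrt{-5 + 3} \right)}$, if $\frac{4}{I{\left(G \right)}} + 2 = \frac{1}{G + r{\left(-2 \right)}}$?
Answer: $\frac{7 \left(- 1032 \sqrt{2} + 31 i\right)}{11 i + 24 \sqrt{2}} \approx -270.51 + 94.065 i$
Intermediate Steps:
$r{\left(p \right)} = - \frac{1}{12 p}$ ($r{\left(p \right)} = - \frac{1}{6 \left(p + p\right)} = - \frac{1}{6 \cdot 2 p} = - \frac{\frac{1}{2} \frac{1}{p}}{6} = - \frac{1}{12 p}$)
$I{\left(G \right)} = \frac{4}{-2 + \frac{1}{\frac{1}{24} + G}}$ ($I{\left(G \right)} = \frac{4}{-2 + \frac{1}{G - \frac{1}{12 \left(-2\right)}}} = \frac{4}{-2 + \frac{1}{G - - \frac{1}{24}}} = \frac{4}{-2 + \frac{1}{G + \frac{1}{24}}} = \frac{4}{-2 + \frac{1}{\frac{1}{24} + G}}$)
$m{\left(-7 \right)} + 147 I{\left(\sqrt{-5 + 3} \right)} = -7 + 147 \frac{2 \left(-1 - 24 \sqrt{-5 + 3}\right)}{-11 + 24 \sqrt{-5 + 3}} = -7 + 147 \frac{2 \left(-1 - 24 \sqrt{-2}\right)}{-11 + 24 \sqrt{-2}} = -7 + 147 \frac{2 \left(-1 - 24 i \sqrt{2}\right)}{-11 + 24 i \sqrt{2}} = -7 + \frac{294 \left(-1 - 24 i \sqrt{2}\right)}{-11 + 24 i \sqrt{2}}$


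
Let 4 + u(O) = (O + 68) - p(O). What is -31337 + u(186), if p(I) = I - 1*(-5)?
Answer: -31278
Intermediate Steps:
p(I) = 5 + I (p(I) = I + 5 = 5 + I)
u(O) = 59 (u(O) = -4 + ((O + 68) - (5 + O)) = -4 + ((68 + O) + (-5 - O)) = -4 + 63 = 59)
-31337 + u(186) = -31337 + 59 = -31278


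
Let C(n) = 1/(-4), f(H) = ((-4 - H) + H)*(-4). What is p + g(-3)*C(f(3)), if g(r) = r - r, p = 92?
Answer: 92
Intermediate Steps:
f(H) = 16 (f(H) = -4*(-4) = 16)
C(n) = -1/4
g(r) = 0
p + g(-3)*C(f(3)) = 92 + 0*(-1/4) = 92 + 0 = 92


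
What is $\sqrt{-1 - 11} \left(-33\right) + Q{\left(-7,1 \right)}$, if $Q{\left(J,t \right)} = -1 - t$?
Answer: $-2 - 66 i \sqrt{3} \approx -2.0 - 114.32 i$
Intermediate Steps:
$\sqrt{-1 - 11} \left(-33\right) + Q{\left(-7,1 \right)} = \sqrt{-1 - 11} \left(-33\right) - 2 = \sqrt{-12} \left(-33\right) - 2 = 2 i \sqrt{3} \left(-33\right) - 2 = - 66 i \sqrt{3} - 2 = -2 - 66 i \sqrt{3}$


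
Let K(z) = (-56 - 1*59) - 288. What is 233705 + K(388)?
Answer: 233302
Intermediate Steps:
K(z) = -403 (K(z) = (-56 - 59) - 288 = -115 - 288 = -403)
233705 + K(388) = 233705 - 403 = 233302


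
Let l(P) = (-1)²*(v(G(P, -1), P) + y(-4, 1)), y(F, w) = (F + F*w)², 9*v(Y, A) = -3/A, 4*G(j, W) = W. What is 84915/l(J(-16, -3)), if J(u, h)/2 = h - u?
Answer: 6623370/4991 ≈ 1327.1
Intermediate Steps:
J(u, h) = -2*u + 2*h (J(u, h) = 2*(h - u) = -2*u + 2*h)
G(j, W) = W/4
v(Y, A) = -1/(3*A) (v(Y, A) = (-3/A)/9 = -1/(3*A))
l(P) = 64 - 1/(3*P) (l(P) = (-1)²*(-1/(3*P) + (-4)²*(1 + 1)²) = 1*(-1/(3*P) + 16*2²) = 1*(-1/(3*P) + 16*4) = 1*(-1/(3*P) + 64) = 1*(64 - 1/(3*P)) = 64 - 1/(3*P))
84915/l(J(-16, -3)) = 84915/(64 - 1/(3*(-2*(-16) + 2*(-3)))) = 84915/(64 - 1/(3*(32 - 6))) = 84915/(64 - ⅓/26) = 84915/(64 - ⅓*1/26) = 84915/(64 - 1/78) = 84915/(4991/78) = 84915*(78/4991) = 6623370/4991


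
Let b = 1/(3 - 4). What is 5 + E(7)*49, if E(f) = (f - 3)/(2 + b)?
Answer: 201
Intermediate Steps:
b = -1 (b = 1/(-1) = -1)
E(f) = -3 + f (E(f) = (f - 3)/(2 - 1) = (-3 + f)/1 = (-3 + f)*1 = -3 + f)
5 + E(7)*49 = 5 + (-3 + 7)*49 = 5 + 4*49 = 5 + 196 = 201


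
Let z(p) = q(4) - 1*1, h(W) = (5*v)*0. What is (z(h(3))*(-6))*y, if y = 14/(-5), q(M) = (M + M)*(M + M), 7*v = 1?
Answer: 5292/5 ≈ 1058.4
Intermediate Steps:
v = ⅐ (v = (⅐)*1 = ⅐ ≈ 0.14286)
q(M) = 4*M² (q(M) = (2*M)*(2*M) = 4*M²)
h(W) = 0 (h(W) = (5*(⅐))*0 = (5/7)*0 = 0)
y = -14/5 (y = 14*(-⅕) = -14/5 ≈ -2.8000)
z(p) = 63 (z(p) = 4*4² - 1*1 = 4*16 - 1 = 64 - 1 = 63)
(z(h(3))*(-6))*y = (63*(-6))*(-14/5) = -378*(-14/5) = 5292/5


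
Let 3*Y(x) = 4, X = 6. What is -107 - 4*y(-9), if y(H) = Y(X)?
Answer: -337/3 ≈ -112.33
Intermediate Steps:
Y(x) = 4/3 (Y(x) = (1/3)*4 = 4/3)
y(H) = 4/3
-107 - 4*y(-9) = -107 - 4*4/3 = -107 - 16/3 = -337/3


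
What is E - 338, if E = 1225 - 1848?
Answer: -961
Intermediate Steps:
E = -623
E - 338 = -623 - 338 = -961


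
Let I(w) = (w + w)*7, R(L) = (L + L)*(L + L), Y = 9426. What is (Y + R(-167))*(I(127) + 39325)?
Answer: 4972723146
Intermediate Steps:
R(L) = 4*L² (R(L) = (2*L)*(2*L) = 4*L²)
I(w) = 14*w (I(w) = (2*w)*7 = 14*w)
(Y + R(-167))*(I(127) + 39325) = (9426 + 4*(-167)²)*(14*127 + 39325) = (9426 + 4*27889)*(1778 + 39325) = (9426 + 111556)*41103 = 120982*41103 = 4972723146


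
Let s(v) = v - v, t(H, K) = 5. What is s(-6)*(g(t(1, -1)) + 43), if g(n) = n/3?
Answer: 0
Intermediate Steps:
g(n) = n/3 (g(n) = n*(1/3) = n/3)
s(v) = 0
s(-6)*(g(t(1, -1)) + 43) = 0*((1/3)*5 + 43) = 0*(5/3 + 43) = 0*(134/3) = 0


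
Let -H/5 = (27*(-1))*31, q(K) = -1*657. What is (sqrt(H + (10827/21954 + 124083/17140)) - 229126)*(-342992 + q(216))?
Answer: 78738920774 - 1030947*sqrt(458079770807302945)/31357630 ≈ 7.8717e+10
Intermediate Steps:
q(K) = -657
H = 4185 (H = -5*27*(-1)*31 = -(-135)*31 = -5*(-837) = 4185)
(sqrt(H + (10827/21954 + 124083/17140)) - 229126)*(-342992 + q(216)) = (sqrt(4185 + (10827/21954 + 124083/17140)) - 229126)*(-342992 - 657) = (sqrt(4185 + (10827*(1/21954) + 124083*(1/17140))) - 229126)*(-343649) = (sqrt(4185 + (3609/7318 + 124083/17140)) - 229126)*(-343649) = (sqrt(4185 + 484948827/62715260) - 229126)*(-343649) = (sqrt(262948311927/62715260) - 229126)*(-343649) = (3*sqrt(458079770807302945)/31357630 - 229126)*(-343649) = (-229126 + 3*sqrt(458079770807302945)/31357630)*(-343649) = 78738920774 - 1030947*sqrt(458079770807302945)/31357630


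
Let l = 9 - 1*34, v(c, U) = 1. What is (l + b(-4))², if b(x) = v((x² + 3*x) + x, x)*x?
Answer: 841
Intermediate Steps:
l = -25 (l = 9 - 34 = -25)
b(x) = x (b(x) = 1*x = x)
(l + b(-4))² = (-25 - 4)² = (-29)² = 841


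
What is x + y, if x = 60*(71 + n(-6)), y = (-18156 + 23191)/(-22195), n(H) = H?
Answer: 17311093/4439 ≈ 3899.8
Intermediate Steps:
y = -1007/4439 (y = 5035*(-1/22195) = -1007/4439 ≈ -0.22685)
x = 3900 (x = 60*(71 - 6) = 60*65 = 3900)
x + y = 3900 - 1007/4439 = 17311093/4439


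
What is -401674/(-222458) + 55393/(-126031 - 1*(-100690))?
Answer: -1071897580/2818654089 ≈ -0.38029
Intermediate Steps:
-401674/(-222458) + 55393/(-126031 - 1*(-100690)) = -401674*(-1/222458) + 55393/(-126031 + 100690) = 200837/111229 + 55393/(-25341) = 200837/111229 + 55393*(-1/25341) = 200837/111229 - 55393/25341 = -1071897580/2818654089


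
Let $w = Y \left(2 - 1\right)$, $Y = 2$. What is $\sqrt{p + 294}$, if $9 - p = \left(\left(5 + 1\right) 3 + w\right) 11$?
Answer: $\sqrt{83} \approx 9.1104$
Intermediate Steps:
$w = 2$ ($w = 2 \left(2 - 1\right) = 2 \cdot 1 = 2$)
$p = -211$ ($p = 9 - \left(\left(5 + 1\right) 3 + 2\right) 11 = 9 - \left(6 \cdot 3 + 2\right) 11 = 9 - \left(18 + 2\right) 11 = 9 - 20 \cdot 11 = 9 - 220 = -211$)
$\sqrt{p + 294} = \sqrt{-211 + 294} = \sqrt{83}$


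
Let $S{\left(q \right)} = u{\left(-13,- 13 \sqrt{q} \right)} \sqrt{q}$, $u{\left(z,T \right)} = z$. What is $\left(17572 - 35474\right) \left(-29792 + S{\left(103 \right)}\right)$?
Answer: $533336384 + 232726 \sqrt{103} \approx 5.357 \cdot 10^{8}$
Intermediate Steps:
$S{\left(q \right)} = - 13 \sqrt{q}$
$\left(17572 - 35474\right) \left(-29792 + S{\left(103 \right)}\right) = \left(17572 - 35474\right) \left(-29792 - 13 \sqrt{103}\right) = - 17902 \left(-29792 - 13 \sqrt{103}\right) = 533336384 + 232726 \sqrt{103}$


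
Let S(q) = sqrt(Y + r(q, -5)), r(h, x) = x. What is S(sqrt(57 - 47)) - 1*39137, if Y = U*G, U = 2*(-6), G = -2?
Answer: -39137 + sqrt(19) ≈ -39133.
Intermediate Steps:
U = -12
Y = 24 (Y = -12*(-2) = 24)
S(q) = sqrt(19) (S(q) = sqrt(24 - 5) = sqrt(19))
S(sqrt(57 - 47)) - 1*39137 = sqrt(19) - 1*39137 = sqrt(19) - 39137 = -39137 + sqrt(19)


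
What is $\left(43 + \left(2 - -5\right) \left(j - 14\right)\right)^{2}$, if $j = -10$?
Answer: $15625$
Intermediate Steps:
$\left(43 + \left(2 - -5\right) \left(j - 14\right)\right)^{2} = \left(43 + \left(2 - -5\right) \left(-10 - 14\right)\right)^{2} = \left(43 + \left(2 + \left(-1 + 6\right)\right) \left(-24\right)\right)^{2} = \left(43 + \left(2 + 5\right) \left(-24\right)\right)^{2} = \left(43 + 7 \left(-24\right)\right)^{2} = \left(43 - 168\right)^{2} = \left(-125\right)^{2} = 15625$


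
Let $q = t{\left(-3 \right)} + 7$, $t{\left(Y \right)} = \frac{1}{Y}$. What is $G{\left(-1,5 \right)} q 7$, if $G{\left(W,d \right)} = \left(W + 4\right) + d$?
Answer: $\frac{1120}{3} \approx 373.33$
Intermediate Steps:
$G{\left(W,d \right)} = 4 + W + d$ ($G{\left(W,d \right)} = \left(4 + W\right) + d = 4 + W + d$)
$q = \frac{20}{3}$ ($q = \frac{1}{-3} + 7 = - \frac{1}{3} + 7 = \frac{20}{3} \approx 6.6667$)
$G{\left(-1,5 \right)} q 7 = \left(4 - 1 + 5\right) \frac{20}{3} \cdot 7 = 8 \cdot \frac{20}{3} \cdot 7 = \frac{160}{3} \cdot 7 = \frac{1120}{3}$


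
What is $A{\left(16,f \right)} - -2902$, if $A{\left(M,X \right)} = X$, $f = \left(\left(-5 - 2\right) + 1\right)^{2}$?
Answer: $2938$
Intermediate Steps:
$f = 36$ ($f = \left(-7 + 1\right)^{2} = \left(-6\right)^{2} = 36$)
$A{\left(16,f \right)} - -2902 = 36 - -2902 = 36 + 2902 = 2938$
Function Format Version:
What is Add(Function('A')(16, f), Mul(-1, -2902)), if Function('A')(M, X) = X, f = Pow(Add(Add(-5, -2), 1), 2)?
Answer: 2938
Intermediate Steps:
f = 36 (f = Pow(Add(-7, 1), 2) = Pow(-6, 2) = 36)
Add(Function('A')(16, f), Mul(-1, -2902)) = Add(36, Mul(-1, -2902)) = Add(36, 2902) = 2938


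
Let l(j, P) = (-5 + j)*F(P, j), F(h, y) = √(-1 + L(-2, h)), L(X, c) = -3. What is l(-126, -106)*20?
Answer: -5240*I ≈ -5240.0*I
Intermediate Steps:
F(h, y) = 2*I (F(h, y) = √(-1 - 3) = √(-4) = 2*I)
l(j, P) = 2*I*(-5 + j) (l(j, P) = (-5 + j)*(2*I) = 2*I*(-5 + j))
l(-126, -106)*20 = (2*I*(-5 - 126))*20 = (2*I*(-131))*20 = -262*I*20 = -5240*I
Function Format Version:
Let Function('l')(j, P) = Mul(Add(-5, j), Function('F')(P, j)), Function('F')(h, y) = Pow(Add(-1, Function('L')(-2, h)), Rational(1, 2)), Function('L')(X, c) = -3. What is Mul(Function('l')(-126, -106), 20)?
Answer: Mul(-5240, I) ≈ Mul(-5240.0, I)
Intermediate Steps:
Function('F')(h, y) = Mul(2, I) (Function('F')(h, y) = Pow(Add(-1, -3), Rational(1, 2)) = Pow(-4, Rational(1, 2)) = Mul(2, I))
Function('l')(j, P) = Mul(2, I, Add(-5, j)) (Function('l')(j, P) = Mul(Add(-5, j), Mul(2, I)) = Mul(2, I, Add(-5, j)))
Mul(Function('l')(-126, -106), 20) = Mul(Mul(2, I, Add(-5, -126)), 20) = Mul(Mul(2, I, -131), 20) = Mul(Mul(-262, I), 20) = Mul(-5240, I)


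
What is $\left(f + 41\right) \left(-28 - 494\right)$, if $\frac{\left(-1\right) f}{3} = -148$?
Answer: $-253170$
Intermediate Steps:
$f = 444$ ($f = \left(-3\right) \left(-148\right) = 444$)
$\left(f + 41\right) \left(-28 - 494\right) = \left(444 + 41\right) \left(-28 - 494\right) = 485 \left(-522\right) = -253170$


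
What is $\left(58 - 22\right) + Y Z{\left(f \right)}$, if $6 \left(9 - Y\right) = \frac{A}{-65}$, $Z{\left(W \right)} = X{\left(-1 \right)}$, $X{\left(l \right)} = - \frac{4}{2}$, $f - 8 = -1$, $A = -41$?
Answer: $\frac{3551}{195} \approx 18.21$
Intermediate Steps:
$f = 7$ ($f = 8 - 1 = 7$)
$X{\left(l \right)} = -2$ ($X{\left(l \right)} = \left(-4\right) \frac{1}{2} = -2$)
$Z{\left(W \right)} = -2$
$Y = \frac{3469}{390}$ ($Y = 9 - \frac{\left(-41\right) \frac{1}{-65}}{6} = 9 - \frac{\left(-41\right) \left(- \frac{1}{65}\right)}{6} = 9 - \frac{41}{390} = \frac{3469}{390} \approx 8.8949$)
$\left(58 - 22\right) + Y Z{\left(f \right)} = \left(58 - 22\right) + \frac{3469}{390} \left(-2\right) = \left(58 - 22\right) - \frac{3469}{195} = 36 - \frac{3469}{195} = \frac{3551}{195}$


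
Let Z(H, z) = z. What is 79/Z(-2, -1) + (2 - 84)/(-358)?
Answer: -14100/179 ≈ -78.771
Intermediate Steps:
79/Z(-2, -1) + (2 - 84)/(-358) = 79/(-1) + (2 - 84)/(-358) = 79*(-1) - 82*(-1/358) = -79 + 41/179 = -14100/179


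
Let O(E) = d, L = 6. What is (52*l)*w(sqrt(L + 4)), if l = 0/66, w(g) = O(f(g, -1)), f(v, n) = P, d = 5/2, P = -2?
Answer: 0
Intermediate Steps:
d = 5/2 (d = 5*(1/2) = 5/2 ≈ 2.5000)
f(v, n) = -2
O(E) = 5/2
w(g) = 5/2
l = 0 (l = 0*(1/66) = 0)
(52*l)*w(sqrt(L + 4)) = (52*0)*(5/2) = 0*(5/2) = 0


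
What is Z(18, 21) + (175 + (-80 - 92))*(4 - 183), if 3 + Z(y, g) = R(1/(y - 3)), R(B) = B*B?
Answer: -121499/225 ≈ -540.00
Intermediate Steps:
R(B) = B²
Z(y, g) = -3 + (-3 + y)⁻² (Z(y, g) = -3 + (1/(y - 3))² = -3 + (1/(-3 + y))² = -3 + (-3 + y)⁻²)
Z(18, 21) + (175 + (-80 - 92))*(4 - 183) = (-3 + (-3 + 18)⁻²) + (175 + (-80 - 92))*(4 - 183) = (-3 + 15⁻²) + (175 - 172)*(-179) = (-3 + 1/225) + 3*(-179) = -674/225 - 537 = -121499/225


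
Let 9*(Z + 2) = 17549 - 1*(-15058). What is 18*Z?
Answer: 65178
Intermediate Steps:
Z = 3621 (Z = -2 + (17549 - 1*(-15058))/9 = -2 + (17549 + 15058)/9 = -2 + (⅑)*32607 = -2 + 3623 = 3621)
18*Z = 18*3621 = 65178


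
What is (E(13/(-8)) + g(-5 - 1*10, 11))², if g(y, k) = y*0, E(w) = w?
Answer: 169/64 ≈ 2.6406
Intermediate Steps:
g(y, k) = 0
(E(13/(-8)) + g(-5 - 1*10, 11))² = (13/(-8) + 0)² = (13*(-⅛) + 0)² = (-13/8 + 0)² = (-13/8)² = 169/64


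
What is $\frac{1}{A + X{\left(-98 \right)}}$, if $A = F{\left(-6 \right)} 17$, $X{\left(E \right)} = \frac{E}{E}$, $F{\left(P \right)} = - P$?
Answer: $\frac{1}{103} \approx 0.0097087$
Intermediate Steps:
$X{\left(E \right)} = 1$
$A = 102$ ($A = \left(-1\right) \left(-6\right) 17 = 6 \cdot 17 = 102$)
$\frac{1}{A + X{\left(-98 \right)}} = \frac{1}{102 + 1} = \frac{1}{103}$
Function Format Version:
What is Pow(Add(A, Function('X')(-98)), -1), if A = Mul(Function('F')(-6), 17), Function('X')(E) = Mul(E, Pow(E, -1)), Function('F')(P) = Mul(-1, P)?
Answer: Rational(1, 103) ≈ 0.0097087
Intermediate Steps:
Function('X')(E) = 1
A = 102 (A = Mul(Mul(-1, -6), 17) = Mul(6, 17) = 102)
Pow(Add(A, Function('X')(-98)), -1) = Pow(Add(102, 1), -1) = Pow(103, -1) = Rational(1, 103)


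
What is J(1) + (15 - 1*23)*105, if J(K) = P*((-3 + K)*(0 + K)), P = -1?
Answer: -838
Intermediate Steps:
J(K) = -K*(-3 + K) (J(K) = -(-3 + K)*(0 + K) = -(-3 + K)*K = -K*(-3 + K))
J(1) + (15 - 1*23)*105 = 1*(3 - 1*1) + (15 - 1*23)*105 = 1*(3 - 1) + (15 - 23)*105 = 1*2 - 8*105 = 2 - 840 = -838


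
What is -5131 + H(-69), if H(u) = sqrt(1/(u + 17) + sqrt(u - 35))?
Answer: -5131 + sqrt(-13 + 1352*I*sqrt(26))/26 ≈ -5128.7 + 2.2602*I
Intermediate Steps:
H(u) = sqrt(sqrt(-35 + u) + 1/(17 + u)) (H(u) = sqrt(1/(17 + u) + sqrt(-35 + u)) = sqrt(sqrt(-35 + u) + 1/(17 + u)))
-5131 + H(-69) = -5131 + sqrt((1 + sqrt(-35 - 69)*(17 - 69))/(17 - 69)) = -5131 + sqrt((1 + sqrt(-104)*(-52))/(-52)) = -5131 + sqrt(-(1 + (2*I*sqrt(26))*(-52))/52) = -5131 + sqrt(-(1 - 104*I*sqrt(26))/52) = -5131 + sqrt(-1/52 + 2*I*sqrt(26))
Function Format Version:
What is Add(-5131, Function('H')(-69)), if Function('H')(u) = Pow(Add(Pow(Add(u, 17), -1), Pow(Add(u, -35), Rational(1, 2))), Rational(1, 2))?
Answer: Add(-5131, Mul(Rational(1, 26), Pow(Add(-13, Mul(1352, I, Pow(26, Rational(1, 2)))), Rational(1, 2)))) ≈ Add(-5128.7, Mul(2.2602, I))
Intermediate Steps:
Function('H')(u) = Pow(Add(Pow(Add(-35, u), Rational(1, 2)), Pow(Add(17, u), -1)), Rational(1, 2)) (Function('H')(u) = Pow(Add(Pow(Add(17, u), -1), Pow(Add(-35, u), Rational(1, 2))), Rational(1, 2)) = Pow(Add(Pow(Add(-35, u), Rational(1, 2)), Pow(Add(17, u), -1)), Rational(1, 2)))
Add(-5131, Function('H')(-69)) = Add(-5131, Pow(Mul(Pow(Add(17, -69), -1), Add(1, Mul(Pow(Add(-35, -69), Rational(1, 2)), Add(17, -69)))), Rational(1, 2))) = Add(-5131, Pow(Mul(Pow(-52, -1), Add(1, Mul(Pow(-104, Rational(1, 2)), -52))), Rational(1, 2))) = Add(-5131, Pow(Mul(Rational(-1, 52), Add(1, Mul(Mul(2, I, Pow(26, Rational(1, 2))), -52))), Rational(1, 2))) = Add(-5131, Pow(Mul(Rational(-1, 52), Add(1, Mul(-104, I, Pow(26, Rational(1, 2))))), Rational(1, 2))) = Add(-5131, Pow(Add(Rational(-1, 52), Mul(2, I, Pow(26, Rational(1, 2)))), Rational(1, 2)))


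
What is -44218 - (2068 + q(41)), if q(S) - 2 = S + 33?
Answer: -46362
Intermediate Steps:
q(S) = 35 + S (q(S) = 2 + (S + 33) = 2 + (33 + S) = 35 + S)
-44218 - (2068 + q(41)) = -44218 - (2068 + (35 + 41)) = -44218 - (2068 + 76) = -44218 - 1*2144 = -44218 - 2144 = -46362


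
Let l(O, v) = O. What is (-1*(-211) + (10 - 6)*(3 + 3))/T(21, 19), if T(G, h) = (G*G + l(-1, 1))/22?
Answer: 47/4 ≈ 11.750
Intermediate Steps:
T(G, h) = -1/22 + G**2/22 (T(G, h) = (G*G - 1)/22 = (G**2 - 1)*(1/22) = (-1 + G**2)*(1/22) = -1/22 + G**2/22)
(-1*(-211) + (10 - 6)*(3 + 3))/T(21, 19) = (-1*(-211) + (10 - 6)*(3 + 3))/(-1/22 + (1/22)*21**2) = (211 + 4*6)/(-1/22 + (1/22)*441) = (211 + 24)/(-1/22 + 441/22) = 235/20 = (1/20)*235 = 47/4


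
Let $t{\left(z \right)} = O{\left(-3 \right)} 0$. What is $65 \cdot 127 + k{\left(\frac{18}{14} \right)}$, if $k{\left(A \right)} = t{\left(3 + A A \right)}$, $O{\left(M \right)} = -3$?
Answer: $8255$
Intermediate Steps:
$t{\left(z \right)} = 0$ ($t{\left(z \right)} = \left(-3\right) 0 = 0$)
$k{\left(A \right)} = 0$
$65 \cdot 127 + k{\left(\frac{18}{14} \right)} = 65 \cdot 127 + 0 = 8255 + 0 = 8255$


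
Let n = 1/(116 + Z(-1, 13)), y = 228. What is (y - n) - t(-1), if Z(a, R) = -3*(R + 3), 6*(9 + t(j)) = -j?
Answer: 48311/204 ≈ 236.82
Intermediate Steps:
t(j) = -9 - j/6 (t(j) = -9 + (-j)/6 = -9 - j/6)
Z(a, R) = -9 - 3*R (Z(a, R) = -3*(3 + R) = -9 - 3*R)
n = 1/68 (n = 1/(116 + (-9 - 3*13)) = 1/(116 + (-9 - 39)) = 1/(116 - 48) = 1/68 ≈ 0.014706)
(y - n) - t(-1) = (228 - 1*1/68) - (-9 - ⅙*(-1)) = (228 - 1/68) - (-9 + ⅙) = 15503/68 - 1*(-53/6) = 15503/68 + 53/6 = 48311/204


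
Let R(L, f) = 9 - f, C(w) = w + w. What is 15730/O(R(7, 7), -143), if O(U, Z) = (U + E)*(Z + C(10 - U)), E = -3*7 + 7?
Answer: 7865/762 ≈ 10.322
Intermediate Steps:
C(w) = 2*w
E = -14 (E = -21 + 7 = -14)
O(U, Z) = (-14 + U)*(20 + Z - 2*U) (O(U, Z) = (U - 14)*(Z + 2*(10 - U)) = (-14 + U)*(Z + (20 - 2*U)) = (-14 + U)*(20 + Z - 2*U))
15730/O(R(7, 7), -143) = 15730/(-280 - 14*(-143) - 2*(9 - 1*7)² + 48*(9 - 1*7) + (9 - 1*7)*(-143)) = 15730/(-280 + 2002 - 2*(9 - 7)² + 48*(9 - 7) + (9 - 7)*(-143)) = 15730/(-280 + 2002 - 2*2² + 48*2 + 2*(-143)) = 15730/(-280 + 2002 - 2*4 + 96 - 286) = 15730/(-280 + 2002 - 8 + 96 - 286) = 15730/1524 = 15730*(1/1524) = 7865/762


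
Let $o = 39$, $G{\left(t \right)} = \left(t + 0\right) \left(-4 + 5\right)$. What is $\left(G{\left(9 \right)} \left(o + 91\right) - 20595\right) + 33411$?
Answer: $13986$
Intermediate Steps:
$G{\left(t \right)} = t$ ($G{\left(t \right)} = t 1 = t$)
$\left(G{\left(9 \right)} \left(o + 91\right) - 20595\right) + 33411 = \left(9 \left(39 + 91\right) - 20595\right) + 33411 = \left(9 \cdot 130 - 20595\right) + 33411 = \left(1170 - 20595\right) + 33411 = -19425 + 33411 = 13986$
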